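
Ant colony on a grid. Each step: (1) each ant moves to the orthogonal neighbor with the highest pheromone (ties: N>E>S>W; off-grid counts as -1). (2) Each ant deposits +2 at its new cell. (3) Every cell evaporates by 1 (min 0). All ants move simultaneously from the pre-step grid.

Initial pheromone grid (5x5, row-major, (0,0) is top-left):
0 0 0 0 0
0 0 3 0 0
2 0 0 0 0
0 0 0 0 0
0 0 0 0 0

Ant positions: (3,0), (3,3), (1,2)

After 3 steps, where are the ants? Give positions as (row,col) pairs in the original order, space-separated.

Step 1: ant0:(3,0)->N->(2,0) | ant1:(3,3)->N->(2,3) | ant2:(1,2)->N->(0,2)
  grid max=3 at (2,0)
Step 2: ant0:(2,0)->N->(1,0) | ant1:(2,3)->N->(1,3) | ant2:(0,2)->S->(1,2)
  grid max=3 at (1,2)
Step 3: ant0:(1,0)->S->(2,0) | ant1:(1,3)->W->(1,2) | ant2:(1,2)->E->(1,3)
  grid max=4 at (1,2)

(2,0) (1,2) (1,3)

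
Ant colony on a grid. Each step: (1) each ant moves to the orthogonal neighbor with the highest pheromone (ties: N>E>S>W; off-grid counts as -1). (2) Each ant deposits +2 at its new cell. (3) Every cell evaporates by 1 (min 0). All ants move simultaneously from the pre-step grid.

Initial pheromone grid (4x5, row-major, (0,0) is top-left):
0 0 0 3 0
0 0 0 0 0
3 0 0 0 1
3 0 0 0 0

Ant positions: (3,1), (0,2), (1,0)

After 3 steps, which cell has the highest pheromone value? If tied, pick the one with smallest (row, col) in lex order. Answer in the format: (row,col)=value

Step 1: ant0:(3,1)->W->(3,0) | ant1:(0,2)->E->(0,3) | ant2:(1,0)->S->(2,0)
  grid max=4 at (0,3)
Step 2: ant0:(3,0)->N->(2,0) | ant1:(0,3)->E->(0,4) | ant2:(2,0)->S->(3,0)
  grid max=5 at (2,0)
Step 3: ant0:(2,0)->S->(3,0) | ant1:(0,4)->W->(0,3) | ant2:(3,0)->N->(2,0)
  grid max=6 at (2,0)
Final grid:
  0 0 0 4 0
  0 0 0 0 0
  6 0 0 0 0
  6 0 0 0 0
Max pheromone 6 at (2,0)

Answer: (2,0)=6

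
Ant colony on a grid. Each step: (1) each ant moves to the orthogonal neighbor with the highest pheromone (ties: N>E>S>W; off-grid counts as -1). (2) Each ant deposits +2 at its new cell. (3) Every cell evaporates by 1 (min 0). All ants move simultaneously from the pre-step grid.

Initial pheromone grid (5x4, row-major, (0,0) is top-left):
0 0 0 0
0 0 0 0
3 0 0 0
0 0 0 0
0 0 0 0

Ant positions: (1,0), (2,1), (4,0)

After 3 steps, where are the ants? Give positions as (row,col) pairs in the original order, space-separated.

Step 1: ant0:(1,0)->S->(2,0) | ant1:(2,1)->W->(2,0) | ant2:(4,0)->N->(3,0)
  grid max=6 at (2,0)
Step 2: ant0:(2,0)->S->(3,0) | ant1:(2,0)->S->(3,0) | ant2:(3,0)->N->(2,0)
  grid max=7 at (2,0)
Step 3: ant0:(3,0)->N->(2,0) | ant1:(3,0)->N->(2,0) | ant2:(2,0)->S->(3,0)
  grid max=10 at (2,0)

(2,0) (2,0) (3,0)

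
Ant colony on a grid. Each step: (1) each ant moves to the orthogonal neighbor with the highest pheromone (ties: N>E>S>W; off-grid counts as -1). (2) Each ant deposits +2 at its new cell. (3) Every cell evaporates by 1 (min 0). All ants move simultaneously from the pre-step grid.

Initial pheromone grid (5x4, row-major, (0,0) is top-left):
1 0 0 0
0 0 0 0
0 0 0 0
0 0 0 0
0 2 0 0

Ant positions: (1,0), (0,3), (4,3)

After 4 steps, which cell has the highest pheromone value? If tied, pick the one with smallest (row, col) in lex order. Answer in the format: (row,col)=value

Step 1: ant0:(1,0)->N->(0,0) | ant1:(0,3)->S->(1,3) | ant2:(4,3)->N->(3,3)
  grid max=2 at (0,0)
Step 2: ant0:(0,0)->E->(0,1) | ant1:(1,3)->N->(0,3) | ant2:(3,3)->N->(2,3)
  grid max=1 at (0,0)
Step 3: ant0:(0,1)->W->(0,0) | ant1:(0,3)->S->(1,3) | ant2:(2,3)->N->(1,3)
  grid max=3 at (1,3)
Step 4: ant0:(0,0)->E->(0,1) | ant1:(1,3)->N->(0,3) | ant2:(1,3)->N->(0,3)
  grid max=3 at (0,3)
Final grid:
  1 1 0 3
  0 0 0 2
  0 0 0 0
  0 0 0 0
  0 0 0 0
Max pheromone 3 at (0,3)

Answer: (0,3)=3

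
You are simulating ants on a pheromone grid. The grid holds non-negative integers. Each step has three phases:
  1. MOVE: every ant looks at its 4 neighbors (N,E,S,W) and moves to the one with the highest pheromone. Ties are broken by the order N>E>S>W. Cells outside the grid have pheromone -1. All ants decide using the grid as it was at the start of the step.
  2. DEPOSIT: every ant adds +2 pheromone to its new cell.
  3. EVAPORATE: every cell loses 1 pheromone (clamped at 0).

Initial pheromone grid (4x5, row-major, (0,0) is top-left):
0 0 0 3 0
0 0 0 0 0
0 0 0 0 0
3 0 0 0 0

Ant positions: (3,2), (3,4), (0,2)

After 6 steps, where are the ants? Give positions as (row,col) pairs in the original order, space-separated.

Step 1: ant0:(3,2)->N->(2,2) | ant1:(3,4)->N->(2,4) | ant2:(0,2)->E->(0,3)
  grid max=4 at (0,3)
Step 2: ant0:(2,2)->N->(1,2) | ant1:(2,4)->N->(1,4) | ant2:(0,3)->E->(0,4)
  grid max=3 at (0,3)
Step 3: ant0:(1,2)->N->(0,2) | ant1:(1,4)->N->(0,4) | ant2:(0,4)->W->(0,3)
  grid max=4 at (0,3)
Step 4: ant0:(0,2)->E->(0,3) | ant1:(0,4)->W->(0,3) | ant2:(0,3)->E->(0,4)
  grid max=7 at (0,3)
Step 5: ant0:(0,3)->E->(0,4) | ant1:(0,3)->E->(0,4) | ant2:(0,4)->W->(0,3)
  grid max=8 at (0,3)
Step 6: ant0:(0,4)->W->(0,3) | ant1:(0,4)->W->(0,3) | ant2:(0,3)->E->(0,4)
  grid max=11 at (0,3)

(0,3) (0,3) (0,4)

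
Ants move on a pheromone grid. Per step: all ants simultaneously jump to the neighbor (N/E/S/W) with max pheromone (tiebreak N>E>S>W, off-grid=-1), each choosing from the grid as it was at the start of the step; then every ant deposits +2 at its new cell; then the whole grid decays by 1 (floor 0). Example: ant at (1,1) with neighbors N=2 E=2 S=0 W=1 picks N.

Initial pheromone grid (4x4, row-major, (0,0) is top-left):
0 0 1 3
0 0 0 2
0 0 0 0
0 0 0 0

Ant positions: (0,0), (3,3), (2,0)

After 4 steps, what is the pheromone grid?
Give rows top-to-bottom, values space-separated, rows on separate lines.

After step 1: ants at (0,1),(2,3),(1,0)
  0 1 0 2
  1 0 0 1
  0 0 0 1
  0 0 0 0
After step 2: ants at (0,2),(1,3),(0,0)
  1 0 1 1
  0 0 0 2
  0 0 0 0
  0 0 0 0
After step 3: ants at (0,3),(0,3),(0,1)
  0 1 0 4
  0 0 0 1
  0 0 0 0
  0 0 0 0
After step 4: ants at (1,3),(1,3),(0,2)
  0 0 1 3
  0 0 0 4
  0 0 0 0
  0 0 0 0

0 0 1 3
0 0 0 4
0 0 0 0
0 0 0 0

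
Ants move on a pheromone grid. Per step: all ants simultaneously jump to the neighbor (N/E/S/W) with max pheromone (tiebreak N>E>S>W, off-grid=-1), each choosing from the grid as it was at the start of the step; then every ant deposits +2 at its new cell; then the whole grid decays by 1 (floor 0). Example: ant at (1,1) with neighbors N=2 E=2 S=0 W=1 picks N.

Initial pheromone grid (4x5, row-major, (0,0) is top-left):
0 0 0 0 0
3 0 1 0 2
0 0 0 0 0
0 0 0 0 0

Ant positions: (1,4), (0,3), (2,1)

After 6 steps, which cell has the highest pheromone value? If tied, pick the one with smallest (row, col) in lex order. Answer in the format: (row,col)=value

Step 1: ant0:(1,4)->N->(0,4) | ant1:(0,3)->E->(0,4) | ant2:(2,1)->N->(1,1)
  grid max=3 at (0,4)
Step 2: ant0:(0,4)->S->(1,4) | ant1:(0,4)->S->(1,4) | ant2:(1,1)->W->(1,0)
  grid max=4 at (1,4)
Step 3: ant0:(1,4)->N->(0,4) | ant1:(1,4)->N->(0,4) | ant2:(1,0)->N->(0,0)
  grid max=5 at (0,4)
Step 4: ant0:(0,4)->S->(1,4) | ant1:(0,4)->S->(1,4) | ant2:(0,0)->S->(1,0)
  grid max=6 at (1,4)
Step 5: ant0:(1,4)->N->(0,4) | ant1:(1,4)->N->(0,4) | ant2:(1,0)->N->(0,0)
  grid max=7 at (0,4)
Step 6: ant0:(0,4)->S->(1,4) | ant1:(0,4)->S->(1,4) | ant2:(0,0)->S->(1,0)
  grid max=8 at (1,4)
Final grid:
  0 0 0 0 6
  3 0 0 0 8
  0 0 0 0 0
  0 0 0 0 0
Max pheromone 8 at (1,4)

Answer: (1,4)=8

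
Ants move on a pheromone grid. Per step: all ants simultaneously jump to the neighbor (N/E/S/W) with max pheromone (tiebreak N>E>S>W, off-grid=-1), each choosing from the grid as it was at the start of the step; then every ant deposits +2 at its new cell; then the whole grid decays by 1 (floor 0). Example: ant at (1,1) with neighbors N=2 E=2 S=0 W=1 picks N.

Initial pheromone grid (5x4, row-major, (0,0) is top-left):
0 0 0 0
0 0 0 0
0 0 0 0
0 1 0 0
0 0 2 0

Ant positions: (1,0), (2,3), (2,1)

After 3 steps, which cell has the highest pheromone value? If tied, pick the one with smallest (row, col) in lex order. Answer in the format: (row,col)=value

Step 1: ant0:(1,0)->N->(0,0) | ant1:(2,3)->N->(1,3) | ant2:(2,1)->S->(3,1)
  grid max=2 at (3,1)
Step 2: ant0:(0,0)->E->(0,1) | ant1:(1,3)->N->(0,3) | ant2:(3,1)->N->(2,1)
  grid max=1 at (0,1)
Step 3: ant0:(0,1)->E->(0,2) | ant1:(0,3)->S->(1,3) | ant2:(2,1)->S->(3,1)
  grid max=2 at (3,1)
Final grid:
  0 0 1 0
  0 0 0 1
  0 0 0 0
  0 2 0 0
  0 0 0 0
Max pheromone 2 at (3,1)

Answer: (3,1)=2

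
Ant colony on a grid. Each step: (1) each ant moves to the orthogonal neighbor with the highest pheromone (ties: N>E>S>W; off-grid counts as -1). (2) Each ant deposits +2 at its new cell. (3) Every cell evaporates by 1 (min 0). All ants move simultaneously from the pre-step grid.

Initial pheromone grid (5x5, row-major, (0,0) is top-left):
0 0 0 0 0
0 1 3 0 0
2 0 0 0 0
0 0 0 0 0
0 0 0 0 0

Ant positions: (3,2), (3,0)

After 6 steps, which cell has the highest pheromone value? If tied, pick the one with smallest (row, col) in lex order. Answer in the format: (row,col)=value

Step 1: ant0:(3,2)->N->(2,2) | ant1:(3,0)->N->(2,0)
  grid max=3 at (2,0)
Step 2: ant0:(2,2)->N->(1,2) | ant1:(2,0)->N->(1,0)
  grid max=3 at (1,2)
Step 3: ant0:(1,2)->N->(0,2) | ant1:(1,0)->S->(2,0)
  grid max=3 at (2,0)
Step 4: ant0:(0,2)->S->(1,2) | ant1:(2,0)->N->(1,0)
  grid max=3 at (1,2)
Step 5: ant0:(1,2)->N->(0,2) | ant1:(1,0)->S->(2,0)
  grid max=3 at (2,0)
Step 6: ant0:(0,2)->S->(1,2) | ant1:(2,0)->N->(1,0)
  grid max=3 at (1,2)
Final grid:
  0 0 0 0 0
  1 0 3 0 0
  2 0 0 0 0
  0 0 0 0 0
  0 0 0 0 0
Max pheromone 3 at (1,2)

Answer: (1,2)=3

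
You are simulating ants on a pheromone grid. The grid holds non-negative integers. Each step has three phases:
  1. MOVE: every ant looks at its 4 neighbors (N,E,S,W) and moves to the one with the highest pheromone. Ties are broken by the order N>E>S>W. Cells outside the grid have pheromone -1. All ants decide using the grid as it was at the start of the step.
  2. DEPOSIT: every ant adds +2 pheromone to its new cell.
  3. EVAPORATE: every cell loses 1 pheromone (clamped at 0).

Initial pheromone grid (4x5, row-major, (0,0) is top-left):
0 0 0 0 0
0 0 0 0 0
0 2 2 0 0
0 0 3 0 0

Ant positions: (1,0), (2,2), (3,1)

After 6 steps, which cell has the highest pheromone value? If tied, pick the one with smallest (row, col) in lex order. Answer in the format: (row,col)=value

Answer: (3,2)=9

Derivation:
Step 1: ant0:(1,0)->N->(0,0) | ant1:(2,2)->S->(3,2) | ant2:(3,1)->E->(3,2)
  grid max=6 at (3,2)
Step 2: ant0:(0,0)->E->(0,1) | ant1:(3,2)->N->(2,2) | ant2:(3,2)->N->(2,2)
  grid max=5 at (3,2)
Step 3: ant0:(0,1)->E->(0,2) | ant1:(2,2)->S->(3,2) | ant2:(2,2)->S->(3,2)
  grid max=8 at (3,2)
Step 4: ant0:(0,2)->E->(0,3) | ant1:(3,2)->N->(2,2) | ant2:(3,2)->N->(2,2)
  grid max=7 at (3,2)
Step 5: ant0:(0,3)->E->(0,4) | ant1:(2,2)->S->(3,2) | ant2:(2,2)->S->(3,2)
  grid max=10 at (3,2)
Step 6: ant0:(0,4)->S->(1,4) | ant1:(3,2)->N->(2,2) | ant2:(3,2)->N->(2,2)
  grid max=9 at (3,2)
Final grid:
  0 0 0 0 0
  0 0 0 0 1
  0 0 8 0 0
  0 0 9 0 0
Max pheromone 9 at (3,2)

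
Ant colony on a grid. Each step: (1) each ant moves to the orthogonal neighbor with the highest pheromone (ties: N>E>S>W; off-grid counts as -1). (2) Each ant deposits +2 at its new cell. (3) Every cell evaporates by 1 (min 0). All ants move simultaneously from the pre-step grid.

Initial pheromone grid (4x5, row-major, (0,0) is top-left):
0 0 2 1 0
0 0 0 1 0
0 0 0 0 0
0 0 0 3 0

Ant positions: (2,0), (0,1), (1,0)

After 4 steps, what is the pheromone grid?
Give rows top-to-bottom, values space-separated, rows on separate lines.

After step 1: ants at (1,0),(0,2),(0,0)
  1 0 3 0 0
  1 0 0 0 0
  0 0 0 0 0
  0 0 0 2 0
After step 2: ants at (0,0),(0,3),(1,0)
  2 0 2 1 0
  2 0 0 0 0
  0 0 0 0 0
  0 0 0 1 0
After step 3: ants at (1,0),(0,2),(0,0)
  3 0 3 0 0
  3 0 0 0 0
  0 0 0 0 0
  0 0 0 0 0
After step 4: ants at (0,0),(0,3),(1,0)
  4 0 2 1 0
  4 0 0 0 0
  0 0 0 0 0
  0 0 0 0 0

4 0 2 1 0
4 0 0 0 0
0 0 0 0 0
0 0 0 0 0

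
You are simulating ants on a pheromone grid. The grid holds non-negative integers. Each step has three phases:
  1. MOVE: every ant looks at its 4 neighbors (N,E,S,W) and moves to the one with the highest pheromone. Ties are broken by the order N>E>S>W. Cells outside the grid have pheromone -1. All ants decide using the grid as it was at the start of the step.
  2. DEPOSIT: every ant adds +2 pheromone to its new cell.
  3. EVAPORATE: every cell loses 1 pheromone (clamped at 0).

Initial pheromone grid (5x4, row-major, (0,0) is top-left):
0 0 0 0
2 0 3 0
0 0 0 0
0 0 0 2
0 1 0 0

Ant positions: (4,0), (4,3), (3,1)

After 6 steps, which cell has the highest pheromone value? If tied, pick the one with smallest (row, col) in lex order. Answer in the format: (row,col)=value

Answer: (3,1)=7

Derivation:
Step 1: ant0:(4,0)->E->(4,1) | ant1:(4,3)->N->(3,3) | ant2:(3,1)->S->(4,1)
  grid max=4 at (4,1)
Step 2: ant0:(4,1)->N->(3,1) | ant1:(3,3)->N->(2,3) | ant2:(4,1)->N->(3,1)
  grid max=3 at (3,1)
Step 3: ant0:(3,1)->S->(4,1) | ant1:(2,3)->S->(3,3) | ant2:(3,1)->S->(4,1)
  grid max=6 at (4,1)
Step 4: ant0:(4,1)->N->(3,1) | ant1:(3,3)->N->(2,3) | ant2:(4,1)->N->(3,1)
  grid max=5 at (3,1)
Step 5: ant0:(3,1)->S->(4,1) | ant1:(2,3)->S->(3,3) | ant2:(3,1)->S->(4,1)
  grid max=8 at (4,1)
Step 6: ant0:(4,1)->N->(3,1) | ant1:(3,3)->N->(2,3) | ant2:(4,1)->N->(3,1)
  grid max=7 at (3,1)
Final grid:
  0 0 0 0
  0 0 0 0
  0 0 0 1
  0 7 0 2
  0 7 0 0
Max pheromone 7 at (3,1)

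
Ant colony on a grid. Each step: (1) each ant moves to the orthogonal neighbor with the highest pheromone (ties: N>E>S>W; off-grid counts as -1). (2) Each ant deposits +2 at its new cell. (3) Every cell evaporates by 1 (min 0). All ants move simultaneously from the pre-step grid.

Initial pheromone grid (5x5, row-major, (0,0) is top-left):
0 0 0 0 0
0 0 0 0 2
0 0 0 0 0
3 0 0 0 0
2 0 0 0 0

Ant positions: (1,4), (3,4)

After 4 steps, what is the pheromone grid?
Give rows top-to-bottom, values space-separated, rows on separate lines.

After step 1: ants at (0,4),(2,4)
  0 0 0 0 1
  0 0 0 0 1
  0 0 0 0 1
  2 0 0 0 0
  1 0 0 0 0
After step 2: ants at (1,4),(1,4)
  0 0 0 0 0
  0 0 0 0 4
  0 0 0 0 0
  1 0 0 0 0
  0 0 0 0 0
After step 3: ants at (0,4),(0,4)
  0 0 0 0 3
  0 0 0 0 3
  0 0 0 0 0
  0 0 0 0 0
  0 0 0 0 0
After step 4: ants at (1,4),(1,4)
  0 0 0 0 2
  0 0 0 0 6
  0 0 0 0 0
  0 0 0 0 0
  0 0 0 0 0

0 0 0 0 2
0 0 0 0 6
0 0 0 0 0
0 0 0 0 0
0 0 0 0 0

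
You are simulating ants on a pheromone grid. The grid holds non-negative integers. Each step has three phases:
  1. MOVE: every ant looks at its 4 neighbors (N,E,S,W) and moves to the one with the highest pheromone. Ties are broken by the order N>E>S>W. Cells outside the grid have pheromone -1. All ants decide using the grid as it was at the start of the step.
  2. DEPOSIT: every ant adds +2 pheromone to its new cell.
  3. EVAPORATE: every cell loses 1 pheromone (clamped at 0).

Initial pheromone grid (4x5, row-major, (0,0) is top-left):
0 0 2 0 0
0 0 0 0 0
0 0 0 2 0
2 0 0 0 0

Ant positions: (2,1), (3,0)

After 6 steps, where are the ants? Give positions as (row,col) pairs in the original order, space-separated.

Step 1: ant0:(2,1)->N->(1,1) | ant1:(3,0)->N->(2,0)
  grid max=1 at (0,2)
Step 2: ant0:(1,1)->N->(0,1) | ant1:(2,0)->S->(3,0)
  grid max=2 at (3,0)
Step 3: ant0:(0,1)->E->(0,2) | ant1:(3,0)->N->(2,0)
  grid max=1 at (0,2)
Step 4: ant0:(0,2)->E->(0,3) | ant1:(2,0)->S->(3,0)
  grid max=2 at (3,0)
Step 5: ant0:(0,3)->E->(0,4) | ant1:(3,0)->N->(2,0)
  grid max=1 at (0,4)
Step 6: ant0:(0,4)->S->(1,4) | ant1:(2,0)->S->(3,0)
  grid max=2 at (3,0)

(1,4) (3,0)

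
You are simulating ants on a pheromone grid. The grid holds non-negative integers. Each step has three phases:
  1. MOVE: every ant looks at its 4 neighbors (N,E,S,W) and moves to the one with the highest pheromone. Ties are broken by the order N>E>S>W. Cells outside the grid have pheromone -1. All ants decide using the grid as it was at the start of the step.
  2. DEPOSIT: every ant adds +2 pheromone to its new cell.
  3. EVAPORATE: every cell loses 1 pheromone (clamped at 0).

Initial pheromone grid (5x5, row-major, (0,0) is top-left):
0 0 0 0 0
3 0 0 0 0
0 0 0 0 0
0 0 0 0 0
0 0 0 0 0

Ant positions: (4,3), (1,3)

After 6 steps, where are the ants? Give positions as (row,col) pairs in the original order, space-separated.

Step 1: ant0:(4,3)->N->(3,3) | ant1:(1,3)->N->(0,3)
  grid max=2 at (1,0)
Step 2: ant0:(3,3)->N->(2,3) | ant1:(0,3)->E->(0,4)
  grid max=1 at (0,4)
Step 3: ant0:(2,3)->N->(1,3) | ant1:(0,4)->S->(1,4)
  grid max=1 at (1,3)
Step 4: ant0:(1,3)->E->(1,4) | ant1:(1,4)->W->(1,3)
  grid max=2 at (1,3)
Step 5: ant0:(1,4)->W->(1,3) | ant1:(1,3)->E->(1,4)
  grid max=3 at (1,3)
Step 6: ant0:(1,3)->E->(1,4) | ant1:(1,4)->W->(1,3)
  grid max=4 at (1,3)

(1,4) (1,3)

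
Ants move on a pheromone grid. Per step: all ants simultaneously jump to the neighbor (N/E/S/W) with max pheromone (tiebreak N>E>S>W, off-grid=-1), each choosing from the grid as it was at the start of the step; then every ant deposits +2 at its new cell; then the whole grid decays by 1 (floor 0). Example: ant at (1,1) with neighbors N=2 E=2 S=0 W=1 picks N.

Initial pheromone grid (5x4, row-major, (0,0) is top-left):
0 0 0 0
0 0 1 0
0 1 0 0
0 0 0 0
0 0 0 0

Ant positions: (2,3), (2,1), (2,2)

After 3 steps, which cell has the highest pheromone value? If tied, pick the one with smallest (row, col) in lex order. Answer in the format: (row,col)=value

Answer: (1,2)=6

Derivation:
Step 1: ant0:(2,3)->N->(1,3) | ant1:(2,1)->N->(1,1) | ant2:(2,2)->N->(1,2)
  grid max=2 at (1,2)
Step 2: ant0:(1,3)->W->(1,2) | ant1:(1,1)->E->(1,2) | ant2:(1,2)->E->(1,3)
  grid max=5 at (1,2)
Step 3: ant0:(1,2)->E->(1,3) | ant1:(1,2)->E->(1,3) | ant2:(1,3)->W->(1,2)
  grid max=6 at (1,2)
Final grid:
  0 0 0 0
  0 0 6 5
  0 0 0 0
  0 0 0 0
  0 0 0 0
Max pheromone 6 at (1,2)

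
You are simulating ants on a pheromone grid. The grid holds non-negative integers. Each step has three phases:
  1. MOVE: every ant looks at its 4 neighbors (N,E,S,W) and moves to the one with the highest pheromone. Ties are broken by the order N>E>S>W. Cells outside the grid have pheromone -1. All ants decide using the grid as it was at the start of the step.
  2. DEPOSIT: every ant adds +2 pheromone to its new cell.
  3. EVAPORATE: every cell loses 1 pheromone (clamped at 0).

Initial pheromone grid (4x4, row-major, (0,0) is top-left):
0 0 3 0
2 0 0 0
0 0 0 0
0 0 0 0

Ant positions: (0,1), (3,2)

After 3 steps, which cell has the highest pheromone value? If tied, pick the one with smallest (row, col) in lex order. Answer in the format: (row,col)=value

Step 1: ant0:(0,1)->E->(0,2) | ant1:(3,2)->N->(2,2)
  grid max=4 at (0,2)
Step 2: ant0:(0,2)->E->(0,3) | ant1:(2,2)->N->(1,2)
  grid max=3 at (0,2)
Step 3: ant0:(0,3)->W->(0,2) | ant1:(1,2)->N->(0,2)
  grid max=6 at (0,2)
Final grid:
  0 0 6 0
  0 0 0 0
  0 0 0 0
  0 0 0 0
Max pheromone 6 at (0,2)

Answer: (0,2)=6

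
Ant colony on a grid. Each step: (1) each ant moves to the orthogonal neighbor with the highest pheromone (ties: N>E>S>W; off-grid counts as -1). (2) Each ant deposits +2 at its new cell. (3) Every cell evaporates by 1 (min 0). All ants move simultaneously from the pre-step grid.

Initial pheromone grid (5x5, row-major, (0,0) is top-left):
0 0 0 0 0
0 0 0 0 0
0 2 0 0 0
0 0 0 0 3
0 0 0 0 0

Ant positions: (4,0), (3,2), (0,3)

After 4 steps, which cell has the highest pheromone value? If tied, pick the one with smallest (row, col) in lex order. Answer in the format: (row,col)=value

Answer: (2,1)=4

Derivation:
Step 1: ant0:(4,0)->N->(3,0) | ant1:(3,2)->N->(2,2) | ant2:(0,3)->E->(0,4)
  grid max=2 at (3,4)
Step 2: ant0:(3,0)->N->(2,0) | ant1:(2,2)->W->(2,1) | ant2:(0,4)->S->(1,4)
  grid max=2 at (2,1)
Step 3: ant0:(2,0)->E->(2,1) | ant1:(2,1)->W->(2,0) | ant2:(1,4)->N->(0,4)
  grid max=3 at (2,1)
Step 4: ant0:(2,1)->W->(2,0) | ant1:(2,0)->E->(2,1) | ant2:(0,4)->S->(1,4)
  grid max=4 at (2,1)
Final grid:
  0 0 0 0 0
  0 0 0 0 1
  3 4 0 0 0
  0 0 0 0 0
  0 0 0 0 0
Max pheromone 4 at (2,1)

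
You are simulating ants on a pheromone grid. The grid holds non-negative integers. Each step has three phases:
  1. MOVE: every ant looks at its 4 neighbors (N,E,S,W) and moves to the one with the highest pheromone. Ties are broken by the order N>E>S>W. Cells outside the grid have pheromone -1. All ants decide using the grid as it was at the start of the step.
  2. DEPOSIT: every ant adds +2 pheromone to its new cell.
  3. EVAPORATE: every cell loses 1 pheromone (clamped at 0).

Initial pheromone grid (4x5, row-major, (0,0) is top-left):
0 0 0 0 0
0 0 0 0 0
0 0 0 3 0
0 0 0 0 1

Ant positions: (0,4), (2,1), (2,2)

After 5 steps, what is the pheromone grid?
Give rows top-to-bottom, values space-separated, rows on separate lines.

After step 1: ants at (1,4),(1,1),(2,3)
  0 0 0 0 0
  0 1 0 0 1
  0 0 0 4 0
  0 0 0 0 0
After step 2: ants at (0,4),(0,1),(1,3)
  0 1 0 0 1
  0 0 0 1 0
  0 0 0 3 0
  0 0 0 0 0
After step 3: ants at (1,4),(0,2),(2,3)
  0 0 1 0 0
  0 0 0 0 1
  0 0 0 4 0
  0 0 0 0 0
After step 4: ants at (0,4),(0,3),(1,3)
  0 0 0 1 1
  0 0 0 1 0
  0 0 0 3 0
  0 0 0 0 0
After step 5: ants at (0,3),(0,4),(2,3)
  0 0 0 2 2
  0 0 0 0 0
  0 0 0 4 0
  0 0 0 0 0

0 0 0 2 2
0 0 0 0 0
0 0 0 4 0
0 0 0 0 0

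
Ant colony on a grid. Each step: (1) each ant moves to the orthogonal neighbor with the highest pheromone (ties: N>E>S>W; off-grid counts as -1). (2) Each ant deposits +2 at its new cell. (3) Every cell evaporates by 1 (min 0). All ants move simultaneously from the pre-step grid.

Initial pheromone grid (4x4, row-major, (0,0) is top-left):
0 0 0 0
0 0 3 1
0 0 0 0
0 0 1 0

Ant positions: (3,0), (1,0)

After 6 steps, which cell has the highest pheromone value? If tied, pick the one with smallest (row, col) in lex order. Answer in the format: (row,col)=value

Step 1: ant0:(3,0)->N->(2,0) | ant1:(1,0)->N->(0,0)
  grid max=2 at (1,2)
Step 2: ant0:(2,0)->N->(1,0) | ant1:(0,0)->E->(0,1)
  grid max=1 at (0,1)
Step 3: ant0:(1,0)->N->(0,0) | ant1:(0,1)->E->(0,2)
  grid max=1 at (0,0)
Step 4: ant0:(0,0)->E->(0,1) | ant1:(0,2)->E->(0,3)
  grid max=1 at (0,1)
Step 5: ant0:(0,1)->E->(0,2) | ant1:(0,3)->S->(1,3)
  grid max=1 at (0,2)
Step 6: ant0:(0,2)->E->(0,3) | ant1:(1,3)->N->(0,3)
  grid max=3 at (0,3)
Final grid:
  0 0 0 3
  0 0 0 0
  0 0 0 0
  0 0 0 0
Max pheromone 3 at (0,3)

Answer: (0,3)=3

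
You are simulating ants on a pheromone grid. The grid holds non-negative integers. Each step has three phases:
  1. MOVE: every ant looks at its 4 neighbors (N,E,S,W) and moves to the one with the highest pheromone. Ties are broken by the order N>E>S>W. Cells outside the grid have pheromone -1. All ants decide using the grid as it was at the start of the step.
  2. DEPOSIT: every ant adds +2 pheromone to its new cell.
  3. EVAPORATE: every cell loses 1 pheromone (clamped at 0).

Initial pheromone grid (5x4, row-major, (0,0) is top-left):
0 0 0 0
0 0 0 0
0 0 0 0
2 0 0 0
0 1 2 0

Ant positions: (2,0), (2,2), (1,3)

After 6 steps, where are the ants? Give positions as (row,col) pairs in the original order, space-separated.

Step 1: ant0:(2,0)->S->(3,0) | ant1:(2,2)->N->(1,2) | ant2:(1,3)->N->(0,3)
  grid max=3 at (3,0)
Step 2: ant0:(3,0)->N->(2,0) | ant1:(1,2)->N->(0,2) | ant2:(0,3)->S->(1,3)
  grid max=2 at (3,0)
Step 3: ant0:(2,0)->S->(3,0) | ant1:(0,2)->E->(0,3) | ant2:(1,3)->N->(0,3)
  grid max=3 at (0,3)
Step 4: ant0:(3,0)->N->(2,0) | ant1:(0,3)->S->(1,3) | ant2:(0,3)->S->(1,3)
  grid max=3 at (1,3)
Step 5: ant0:(2,0)->S->(3,0) | ant1:(1,3)->N->(0,3) | ant2:(1,3)->N->(0,3)
  grid max=5 at (0,3)
Step 6: ant0:(3,0)->N->(2,0) | ant1:(0,3)->S->(1,3) | ant2:(0,3)->S->(1,3)
  grid max=5 at (1,3)

(2,0) (1,3) (1,3)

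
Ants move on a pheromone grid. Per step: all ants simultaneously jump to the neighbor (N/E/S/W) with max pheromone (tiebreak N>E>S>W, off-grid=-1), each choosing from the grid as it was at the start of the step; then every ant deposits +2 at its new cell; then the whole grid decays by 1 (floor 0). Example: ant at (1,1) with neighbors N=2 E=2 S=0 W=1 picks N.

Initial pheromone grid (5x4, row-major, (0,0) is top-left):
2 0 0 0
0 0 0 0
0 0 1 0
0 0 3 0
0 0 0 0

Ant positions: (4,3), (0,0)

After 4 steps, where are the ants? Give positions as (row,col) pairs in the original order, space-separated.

Step 1: ant0:(4,3)->N->(3,3) | ant1:(0,0)->E->(0,1)
  grid max=2 at (3,2)
Step 2: ant0:(3,3)->W->(3,2) | ant1:(0,1)->W->(0,0)
  grid max=3 at (3,2)
Step 3: ant0:(3,2)->N->(2,2) | ant1:(0,0)->E->(0,1)
  grid max=2 at (3,2)
Step 4: ant0:(2,2)->S->(3,2) | ant1:(0,1)->W->(0,0)
  grid max=3 at (3,2)

(3,2) (0,0)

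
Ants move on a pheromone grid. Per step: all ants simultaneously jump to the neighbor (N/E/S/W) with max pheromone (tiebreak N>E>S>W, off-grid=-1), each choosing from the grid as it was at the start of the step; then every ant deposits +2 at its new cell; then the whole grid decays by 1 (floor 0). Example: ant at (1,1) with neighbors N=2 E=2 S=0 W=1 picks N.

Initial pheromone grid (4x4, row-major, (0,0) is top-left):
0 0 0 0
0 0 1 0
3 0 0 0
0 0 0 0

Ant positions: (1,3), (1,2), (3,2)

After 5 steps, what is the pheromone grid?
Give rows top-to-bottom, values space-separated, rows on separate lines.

After step 1: ants at (1,2),(0,2),(2,2)
  0 0 1 0
  0 0 2 0
  2 0 1 0
  0 0 0 0
After step 2: ants at (0,2),(1,2),(1,2)
  0 0 2 0
  0 0 5 0
  1 0 0 0
  0 0 0 0
After step 3: ants at (1,2),(0,2),(0,2)
  0 0 5 0
  0 0 6 0
  0 0 0 0
  0 0 0 0
After step 4: ants at (0,2),(1,2),(1,2)
  0 0 6 0
  0 0 9 0
  0 0 0 0
  0 0 0 0
After step 5: ants at (1,2),(0,2),(0,2)
  0 0 9 0
  0 0 10 0
  0 0 0 0
  0 0 0 0

0 0 9 0
0 0 10 0
0 0 0 0
0 0 0 0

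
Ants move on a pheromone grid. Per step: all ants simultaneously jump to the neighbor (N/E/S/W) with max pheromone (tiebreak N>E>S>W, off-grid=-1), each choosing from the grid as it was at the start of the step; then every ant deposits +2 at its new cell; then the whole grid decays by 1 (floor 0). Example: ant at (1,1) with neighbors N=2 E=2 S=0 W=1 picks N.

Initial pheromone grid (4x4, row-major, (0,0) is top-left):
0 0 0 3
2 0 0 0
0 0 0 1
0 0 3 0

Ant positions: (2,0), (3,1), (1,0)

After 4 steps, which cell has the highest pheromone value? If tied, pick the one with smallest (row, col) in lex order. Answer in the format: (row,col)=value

Answer: (1,0)=6

Derivation:
Step 1: ant0:(2,0)->N->(1,0) | ant1:(3,1)->E->(3,2) | ant2:(1,0)->N->(0,0)
  grid max=4 at (3,2)
Step 2: ant0:(1,0)->N->(0,0) | ant1:(3,2)->N->(2,2) | ant2:(0,0)->S->(1,0)
  grid max=4 at (1,0)
Step 3: ant0:(0,0)->S->(1,0) | ant1:(2,2)->S->(3,2) | ant2:(1,0)->N->(0,0)
  grid max=5 at (1,0)
Step 4: ant0:(1,0)->N->(0,0) | ant1:(3,2)->N->(2,2) | ant2:(0,0)->S->(1,0)
  grid max=6 at (1,0)
Final grid:
  4 0 0 0
  6 0 0 0
  0 0 1 0
  0 0 3 0
Max pheromone 6 at (1,0)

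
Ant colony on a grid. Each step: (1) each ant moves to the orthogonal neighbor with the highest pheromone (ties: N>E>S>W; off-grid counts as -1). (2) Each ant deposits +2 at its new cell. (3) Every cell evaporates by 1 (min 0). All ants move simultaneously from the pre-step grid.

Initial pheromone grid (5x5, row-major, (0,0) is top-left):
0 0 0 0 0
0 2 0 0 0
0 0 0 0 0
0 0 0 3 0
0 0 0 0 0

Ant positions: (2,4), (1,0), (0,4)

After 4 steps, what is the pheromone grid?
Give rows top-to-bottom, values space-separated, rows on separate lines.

After step 1: ants at (1,4),(1,1),(1,4)
  0 0 0 0 0
  0 3 0 0 3
  0 0 0 0 0
  0 0 0 2 0
  0 0 0 0 0
After step 2: ants at (0,4),(0,1),(0,4)
  0 1 0 0 3
  0 2 0 0 2
  0 0 0 0 0
  0 0 0 1 0
  0 0 0 0 0
After step 3: ants at (1,4),(1,1),(1,4)
  0 0 0 0 2
  0 3 0 0 5
  0 0 0 0 0
  0 0 0 0 0
  0 0 0 0 0
After step 4: ants at (0,4),(0,1),(0,4)
  0 1 0 0 5
  0 2 0 0 4
  0 0 0 0 0
  0 0 0 0 0
  0 0 0 0 0

0 1 0 0 5
0 2 0 0 4
0 0 0 0 0
0 0 0 0 0
0 0 0 0 0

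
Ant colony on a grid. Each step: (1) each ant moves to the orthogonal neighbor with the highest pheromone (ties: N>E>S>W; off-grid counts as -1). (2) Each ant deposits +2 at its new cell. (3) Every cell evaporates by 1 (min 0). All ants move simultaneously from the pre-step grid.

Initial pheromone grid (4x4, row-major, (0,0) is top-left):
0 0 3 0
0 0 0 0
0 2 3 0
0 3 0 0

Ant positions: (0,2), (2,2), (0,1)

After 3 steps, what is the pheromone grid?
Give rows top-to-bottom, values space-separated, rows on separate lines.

After step 1: ants at (0,3),(2,1),(0,2)
  0 0 4 1
  0 0 0 0
  0 3 2 0
  0 2 0 0
After step 2: ants at (0,2),(2,2),(0,3)
  0 0 5 2
  0 0 0 0
  0 2 3 0
  0 1 0 0
After step 3: ants at (0,3),(2,1),(0,2)
  0 0 6 3
  0 0 0 0
  0 3 2 0
  0 0 0 0

0 0 6 3
0 0 0 0
0 3 2 0
0 0 0 0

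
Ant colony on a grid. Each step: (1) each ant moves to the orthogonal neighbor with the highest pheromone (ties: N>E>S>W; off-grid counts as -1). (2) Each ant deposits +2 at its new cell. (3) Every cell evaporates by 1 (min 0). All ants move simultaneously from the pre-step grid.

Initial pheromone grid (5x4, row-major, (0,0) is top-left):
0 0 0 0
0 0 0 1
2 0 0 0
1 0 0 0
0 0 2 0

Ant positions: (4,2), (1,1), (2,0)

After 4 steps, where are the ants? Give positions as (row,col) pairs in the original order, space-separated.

Step 1: ant0:(4,2)->N->(3,2) | ant1:(1,1)->N->(0,1) | ant2:(2,0)->S->(3,0)
  grid max=2 at (3,0)
Step 2: ant0:(3,2)->S->(4,2) | ant1:(0,1)->E->(0,2) | ant2:(3,0)->N->(2,0)
  grid max=2 at (2,0)
Step 3: ant0:(4,2)->N->(3,2) | ant1:(0,2)->E->(0,3) | ant2:(2,0)->S->(3,0)
  grid max=2 at (3,0)
Step 4: ant0:(3,2)->S->(4,2) | ant1:(0,3)->S->(1,3) | ant2:(3,0)->N->(2,0)
  grid max=2 at (2,0)

(4,2) (1,3) (2,0)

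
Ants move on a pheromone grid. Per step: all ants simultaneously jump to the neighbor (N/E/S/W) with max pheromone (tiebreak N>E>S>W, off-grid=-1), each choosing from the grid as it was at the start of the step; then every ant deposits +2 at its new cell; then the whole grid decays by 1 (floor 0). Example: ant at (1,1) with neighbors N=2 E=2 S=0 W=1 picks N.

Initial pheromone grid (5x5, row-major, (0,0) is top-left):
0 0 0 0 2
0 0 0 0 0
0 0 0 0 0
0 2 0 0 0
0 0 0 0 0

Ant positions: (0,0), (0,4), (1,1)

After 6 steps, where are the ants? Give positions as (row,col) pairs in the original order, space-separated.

Step 1: ant0:(0,0)->E->(0,1) | ant1:(0,4)->S->(1,4) | ant2:(1,1)->N->(0,1)
  grid max=3 at (0,1)
Step 2: ant0:(0,1)->E->(0,2) | ant1:(1,4)->N->(0,4) | ant2:(0,1)->E->(0,2)
  grid max=3 at (0,2)
Step 3: ant0:(0,2)->W->(0,1) | ant1:(0,4)->S->(1,4) | ant2:(0,2)->W->(0,1)
  grid max=5 at (0,1)
Step 4: ant0:(0,1)->E->(0,2) | ant1:(1,4)->N->(0,4) | ant2:(0,1)->E->(0,2)
  grid max=5 at (0,2)
Step 5: ant0:(0,2)->W->(0,1) | ant1:(0,4)->S->(1,4) | ant2:(0,2)->W->(0,1)
  grid max=7 at (0,1)
Step 6: ant0:(0,1)->E->(0,2) | ant1:(1,4)->N->(0,4) | ant2:(0,1)->E->(0,2)
  grid max=7 at (0,2)

(0,2) (0,4) (0,2)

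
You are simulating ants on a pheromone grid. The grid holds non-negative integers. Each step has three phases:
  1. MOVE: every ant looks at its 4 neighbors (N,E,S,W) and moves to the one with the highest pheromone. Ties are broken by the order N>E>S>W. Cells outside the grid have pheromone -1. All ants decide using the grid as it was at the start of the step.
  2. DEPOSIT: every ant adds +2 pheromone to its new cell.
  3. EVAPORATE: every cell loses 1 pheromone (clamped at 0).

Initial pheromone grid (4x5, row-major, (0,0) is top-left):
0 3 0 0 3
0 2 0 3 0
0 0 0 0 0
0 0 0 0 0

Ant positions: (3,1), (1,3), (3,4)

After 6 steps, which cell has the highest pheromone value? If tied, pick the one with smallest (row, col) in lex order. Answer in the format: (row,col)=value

Step 1: ant0:(3,1)->N->(2,1) | ant1:(1,3)->N->(0,3) | ant2:(3,4)->N->(2,4)
  grid max=2 at (0,1)
Step 2: ant0:(2,1)->N->(1,1) | ant1:(0,3)->E->(0,4) | ant2:(2,4)->N->(1,4)
  grid max=3 at (0,4)
Step 3: ant0:(1,1)->N->(0,1) | ant1:(0,4)->S->(1,4) | ant2:(1,4)->N->(0,4)
  grid max=4 at (0,4)
Step 4: ant0:(0,1)->S->(1,1) | ant1:(1,4)->N->(0,4) | ant2:(0,4)->S->(1,4)
  grid max=5 at (0,4)
Step 5: ant0:(1,1)->N->(0,1) | ant1:(0,4)->S->(1,4) | ant2:(1,4)->N->(0,4)
  grid max=6 at (0,4)
Step 6: ant0:(0,1)->S->(1,1) | ant1:(1,4)->N->(0,4) | ant2:(0,4)->S->(1,4)
  grid max=7 at (0,4)
Final grid:
  0 1 0 0 7
  0 2 0 0 5
  0 0 0 0 0
  0 0 0 0 0
Max pheromone 7 at (0,4)

Answer: (0,4)=7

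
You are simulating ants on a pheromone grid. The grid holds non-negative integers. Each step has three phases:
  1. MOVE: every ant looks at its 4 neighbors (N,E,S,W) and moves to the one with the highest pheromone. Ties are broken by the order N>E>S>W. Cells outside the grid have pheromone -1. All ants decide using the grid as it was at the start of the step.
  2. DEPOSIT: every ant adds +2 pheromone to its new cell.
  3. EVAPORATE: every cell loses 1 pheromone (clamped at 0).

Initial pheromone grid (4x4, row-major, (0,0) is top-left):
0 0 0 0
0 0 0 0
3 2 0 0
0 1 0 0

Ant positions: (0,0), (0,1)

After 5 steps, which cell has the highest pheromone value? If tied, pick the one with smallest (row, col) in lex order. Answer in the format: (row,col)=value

Answer: (0,1)=5

Derivation:
Step 1: ant0:(0,0)->E->(0,1) | ant1:(0,1)->E->(0,2)
  grid max=2 at (2,0)
Step 2: ant0:(0,1)->E->(0,2) | ant1:(0,2)->W->(0,1)
  grid max=2 at (0,1)
Step 3: ant0:(0,2)->W->(0,1) | ant1:(0,1)->E->(0,2)
  grid max=3 at (0,1)
Step 4: ant0:(0,1)->E->(0,2) | ant1:(0,2)->W->(0,1)
  grid max=4 at (0,1)
Step 5: ant0:(0,2)->W->(0,1) | ant1:(0,1)->E->(0,2)
  grid max=5 at (0,1)
Final grid:
  0 5 5 0
  0 0 0 0
  0 0 0 0
  0 0 0 0
Max pheromone 5 at (0,1)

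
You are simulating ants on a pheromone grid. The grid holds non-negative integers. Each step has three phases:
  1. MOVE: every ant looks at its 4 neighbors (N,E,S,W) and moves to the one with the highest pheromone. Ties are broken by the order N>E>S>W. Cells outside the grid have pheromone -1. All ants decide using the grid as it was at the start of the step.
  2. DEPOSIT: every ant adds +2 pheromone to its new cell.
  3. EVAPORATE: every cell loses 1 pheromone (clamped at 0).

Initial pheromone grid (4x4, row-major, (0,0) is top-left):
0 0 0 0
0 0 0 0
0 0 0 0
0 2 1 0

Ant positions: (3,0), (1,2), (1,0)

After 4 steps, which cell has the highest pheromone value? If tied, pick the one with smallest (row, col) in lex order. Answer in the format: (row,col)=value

Step 1: ant0:(3,0)->E->(3,1) | ant1:(1,2)->N->(0,2) | ant2:(1,0)->N->(0,0)
  grid max=3 at (3,1)
Step 2: ant0:(3,1)->N->(2,1) | ant1:(0,2)->E->(0,3) | ant2:(0,0)->E->(0,1)
  grid max=2 at (3,1)
Step 3: ant0:(2,1)->S->(3,1) | ant1:(0,3)->S->(1,3) | ant2:(0,1)->E->(0,2)
  grid max=3 at (3,1)
Step 4: ant0:(3,1)->N->(2,1) | ant1:(1,3)->N->(0,3) | ant2:(0,2)->E->(0,3)
  grid max=3 at (0,3)
Final grid:
  0 0 0 3
  0 0 0 0
  0 1 0 0
  0 2 0 0
Max pheromone 3 at (0,3)

Answer: (0,3)=3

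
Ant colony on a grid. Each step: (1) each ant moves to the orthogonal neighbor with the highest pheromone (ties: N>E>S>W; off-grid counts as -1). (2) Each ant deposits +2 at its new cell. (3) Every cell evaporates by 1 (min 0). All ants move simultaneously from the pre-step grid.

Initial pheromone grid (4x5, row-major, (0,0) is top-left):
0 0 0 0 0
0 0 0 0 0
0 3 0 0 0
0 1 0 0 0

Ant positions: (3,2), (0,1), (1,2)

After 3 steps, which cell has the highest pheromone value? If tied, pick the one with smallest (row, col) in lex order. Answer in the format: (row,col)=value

Answer: (0,2)=5

Derivation:
Step 1: ant0:(3,2)->W->(3,1) | ant1:(0,1)->E->(0,2) | ant2:(1,2)->N->(0,2)
  grid max=3 at (0,2)
Step 2: ant0:(3,1)->N->(2,1) | ant1:(0,2)->E->(0,3) | ant2:(0,2)->E->(0,3)
  grid max=3 at (0,3)
Step 3: ant0:(2,1)->S->(3,1) | ant1:(0,3)->W->(0,2) | ant2:(0,3)->W->(0,2)
  grid max=5 at (0,2)
Final grid:
  0 0 5 2 0
  0 0 0 0 0
  0 2 0 0 0
  0 2 0 0 0
Max pheromone 5 at (0,2)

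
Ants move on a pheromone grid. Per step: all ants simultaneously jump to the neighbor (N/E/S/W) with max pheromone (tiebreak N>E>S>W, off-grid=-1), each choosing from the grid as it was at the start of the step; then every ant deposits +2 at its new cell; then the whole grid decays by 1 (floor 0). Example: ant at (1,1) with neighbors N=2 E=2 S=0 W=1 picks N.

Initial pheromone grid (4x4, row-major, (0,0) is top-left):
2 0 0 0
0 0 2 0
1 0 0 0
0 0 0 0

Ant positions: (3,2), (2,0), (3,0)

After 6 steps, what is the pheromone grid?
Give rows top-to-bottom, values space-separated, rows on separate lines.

After step 1: ants at (2,2),(1,0),(2,0)
  1 0 0 0
  1 0 1 0
  2 0 1 0
  0 0 0 0
After step 2: ants at (1,2),(2,0),(1,0)
  0 0 0 0
  2 0 2 0
  3 0 0 0
  0 0 0 0
After step 3: ants at (0,2),(1,0),(2,0)
  0 0 1 0
  3 0 1 0
  4 0 0 0
  0 0 0 0
After step 4: ants at (1,2),(2,0),(1,0)
  0 0 0 0
  4 0 2 0
  5 0 0 0
  0 0 0 0
After step 5: ants at (0,2),(1,0),(2,0)
  0 0 1 0
  5 0 1 0
  6 0 0 0
  0 0 0 0
After step 6: ants at (1,2),(2,0),(1,0)
  0 0 0 0
  6 0 2 0
  7 0 0 0
  0 0 0 0

0 0 0 0
6 0 2 0
7 0 0 0
0 0 0 0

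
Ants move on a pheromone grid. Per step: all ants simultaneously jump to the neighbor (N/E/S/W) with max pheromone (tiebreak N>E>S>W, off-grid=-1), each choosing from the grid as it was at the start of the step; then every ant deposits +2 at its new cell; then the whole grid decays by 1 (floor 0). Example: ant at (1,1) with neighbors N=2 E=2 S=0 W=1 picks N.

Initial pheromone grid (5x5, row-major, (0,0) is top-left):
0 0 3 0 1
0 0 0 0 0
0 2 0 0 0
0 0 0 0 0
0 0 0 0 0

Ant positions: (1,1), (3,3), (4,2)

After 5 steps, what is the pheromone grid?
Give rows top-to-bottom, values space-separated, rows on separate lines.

After step 1: ants at (2,1),(2,3),(3,2)
  0 0 2 0 0
  0 0 0 0 0
  0 3 0 1 0
  0 0 1 0 0
  0 0 0 0 0
After step 2: ants at (1,1),(1,3),(2,2)
  0 0 1 0 0
  0 1 0 1 0
  0 2 1 0 0
  0 0 0 0 0
  0 0 0 0 0
After step 3: ants at (2,1),(0,3),(2,1)
  0 0 0 1 0
  0 0 0 0 0
  0 5 0 0 0
  0 0 0 0 0
  0 0 0 0 0
After step 4: ants at (1,1),(0,4),(1,1)
  0 0 0 0 1
  0 3 0 0 0
  0 4 0 0 0
  0 0 0 0 0
  0 0 0 0 0
After step 5: ants at (2,1),(1,4),(2,1)
  0 0 0 0 0
  0 2 0 0 1
  0 7 0 0 0
  0 0 0 0 0
  0 0 0 0 0

0 0 0 0 0
0 2 0 0 1
0 7 0 0 0
0 0 0 0 0
0 0 0 0 0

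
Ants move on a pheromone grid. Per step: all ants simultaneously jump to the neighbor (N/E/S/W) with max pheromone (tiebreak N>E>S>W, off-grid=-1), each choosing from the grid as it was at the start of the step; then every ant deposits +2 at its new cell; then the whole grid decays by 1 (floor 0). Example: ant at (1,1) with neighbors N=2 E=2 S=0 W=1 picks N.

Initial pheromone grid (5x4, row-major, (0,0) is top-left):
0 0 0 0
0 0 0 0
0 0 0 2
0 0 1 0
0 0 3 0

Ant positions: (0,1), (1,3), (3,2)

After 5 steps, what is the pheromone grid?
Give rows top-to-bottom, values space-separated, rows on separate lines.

After step 1: ants at (0,2),(2,3),(4,2)
  0 0 1 0
  0 0 0 0
  0 0 0 3
  0 0 0 0
  0 0 4 0
After step 2: ants at (0,3),(1,3),(3,2)
  0 0 0 1
  0 0 0 1
  0 0 0 2
  0 0 1 0
  0 0 3 0
After step 3: ants at (1,3),(2,3),(4,2)
  0 0 0 0
  0 0 0 2
  0 0 0 3
  0 0 0 0
  0 0 4 0
After step 4: ants at (2,3),(1,3),(3,2)
  0 0 0 0
  0 0 0 3
  0 0 0 4
  0 0 1 0
  0 0 3 0
After step 5: ants at (1,3),(2,3),(4,2)
  0 0 0 0
  0 0 0 4
  0 0 0 5
  0 0 0 0
  0 0 4 0

0 0 0 0
0 0 0 4
0 0 0 5
0 0 0 0
0 0 4 0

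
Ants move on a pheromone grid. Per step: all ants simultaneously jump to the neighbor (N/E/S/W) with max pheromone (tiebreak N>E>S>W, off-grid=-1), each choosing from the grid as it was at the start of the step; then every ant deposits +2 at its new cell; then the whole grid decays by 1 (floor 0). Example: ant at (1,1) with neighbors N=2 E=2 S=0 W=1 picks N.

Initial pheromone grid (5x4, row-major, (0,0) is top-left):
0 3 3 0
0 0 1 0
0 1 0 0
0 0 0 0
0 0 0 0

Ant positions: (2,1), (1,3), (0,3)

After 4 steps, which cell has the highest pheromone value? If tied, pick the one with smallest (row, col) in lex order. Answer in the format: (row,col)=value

Answer: (0,2)=9

Derivation:
Step 1: ant0:(2,1)->N->(1,1) | ant1:(1,3)->W->(1,2) | ant2:(0,3)->W->(0,2)
  grid max=4 at (0,2)
Step 2: ant0:(1,1)->N->(0,1) | ant1:(1,2)->N->(0,2) | ant2:(0,2)->S->(1,2)
  grid max=5 at (0,2)
Step 3: ant0:(0,1)->E->(0,2) | ant1:(0,2)->S->(1,2) | ant2:(1,2)->N->(0,2)
  grid max=8 at (0,2)
Step 4: ant0:(0,2)->S->(1,2) | ant1:(1,2)->N->(0,2) | ant2:(0,2)->S->(1,2)
  grid max=9 at (0,2)
Final grid:
  0 1 9 0
  0 0 7 0
  0 0 0 0
  0 0 0 0
  0 0 0 0
Max pheromone 9 at (0,2)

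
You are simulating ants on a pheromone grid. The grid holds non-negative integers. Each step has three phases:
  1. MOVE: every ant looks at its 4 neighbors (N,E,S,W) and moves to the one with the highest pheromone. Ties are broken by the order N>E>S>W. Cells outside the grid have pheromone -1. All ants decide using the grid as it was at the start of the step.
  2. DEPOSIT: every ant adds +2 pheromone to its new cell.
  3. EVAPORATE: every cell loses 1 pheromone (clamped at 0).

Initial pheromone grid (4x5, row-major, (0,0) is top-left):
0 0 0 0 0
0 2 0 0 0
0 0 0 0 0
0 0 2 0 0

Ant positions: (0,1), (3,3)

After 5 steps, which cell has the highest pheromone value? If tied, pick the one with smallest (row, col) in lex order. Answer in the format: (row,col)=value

Step 1: ant0:(0,1)->S->(1,1) | ant1:(3,3)->W->(3,2)
  grid max=3 at (1,1)
Step 2: ant0:(1,1)->N->(0,1) | ant1:(3,2)->N->(2,2)
  grid max=2 at (1,1)
Step 3: ant0:(0,1)->S->(1,1) | ant1:(2,2)->S->(3,2)
  grid max=3 at (1,1)
Step 4: ant0:(1,1)->N->(0,1) | ant1:(3,2)->N->(2,2)
  grid max=2 at (1,1)
Step 5: ant0:(0,1)->S->(1,1) | ant1:(2,2)->S->(3,2)
  grid max=3 at (1,1)
Final grid:
  0 0 0 0 0
  0 3 0 0 0
  0 0 0 0 0
  0 0 3 0 0
Max pheromone 3 at (1,1)

Answer: (1,1)=3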